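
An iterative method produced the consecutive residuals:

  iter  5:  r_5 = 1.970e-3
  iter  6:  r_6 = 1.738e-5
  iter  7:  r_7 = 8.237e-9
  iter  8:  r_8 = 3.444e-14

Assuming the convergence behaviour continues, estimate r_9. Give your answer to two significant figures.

First estimate the order: p ≈ ln(r_8/r_7) / ln(r_7/r_6) = ln(3.444e-14/8.237e-9)/ln(8.237e-9/1.738e-5) = ln(4.18113e-06)/ln(0.000473936) ≈ 1.6180.
Then r_9 ≈ r_8·(r_8/r_7)^p = 3.444e-14·(4.18113e-06)^1.6180 = 3.444e-14·1.98268e-09 ≈ 6.828e-23.

6.8e-23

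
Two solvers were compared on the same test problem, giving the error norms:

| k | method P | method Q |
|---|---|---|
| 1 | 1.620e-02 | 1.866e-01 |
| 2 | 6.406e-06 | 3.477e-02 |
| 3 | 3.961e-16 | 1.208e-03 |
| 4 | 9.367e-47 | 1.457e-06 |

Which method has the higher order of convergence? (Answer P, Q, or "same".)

Method P: p ≈ ln(9.367e-47/3.961e-16)/ln(3.961e-16/6.406e-06) ≈ 3.00.
Method Q: p ≈ ln(1.457e-06/1.208e-03)/ln(1.208e-03/3.477e-02) ≈ 2.00.
Method P has the higher order (≈3.0 vs ≈2.0).

P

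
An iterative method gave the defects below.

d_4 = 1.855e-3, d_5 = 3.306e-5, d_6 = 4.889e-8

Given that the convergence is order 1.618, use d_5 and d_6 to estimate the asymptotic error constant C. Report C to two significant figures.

C ≈ d_6 / d_5^1.618
  = 4.889e-8 / (3.306e-5)^1.618
  = 4.889e-8 / 5.62642e-08 ≈ 0.86894

0.87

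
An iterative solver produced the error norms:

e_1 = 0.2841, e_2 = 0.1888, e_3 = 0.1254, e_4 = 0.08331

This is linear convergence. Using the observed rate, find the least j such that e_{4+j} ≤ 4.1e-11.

Rate ρ ≈ e_4/e_3 = 0.08331/0.1254 = 0.6644.
After j more steps, e_{4+j} ≈ 0.08331·ρ^j; need ρ^j ≤ 4.1e-11/0.08331 = 4.92138e-10.
j ≥ ln(4.92138e-10)/ln(0.6644) = -21.4323/-0.40887 = 52.418.
So 53 more iterations are needed.

53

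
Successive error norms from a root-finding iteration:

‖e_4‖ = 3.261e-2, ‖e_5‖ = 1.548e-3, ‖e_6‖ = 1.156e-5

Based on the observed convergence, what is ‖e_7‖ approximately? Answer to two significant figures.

4.4e-9

First estimate the order: p ≈ ln(‖e_6‖/‖e_5‖) / ln(‖e_5‖/‖e_4‖) = ln(1.156e-5/1.548e-3)/ln(1.548e-3/3.261e-2) = ln(0.0074677)/ln(0.0474701) ≈ 1.6069.
Then ‖e_7‖ ≈ ‖e_6‖·(‖e_6‖/‖e_5‖)^p = 1.156e-5·(0.0074677)^1.6069 = 1.156e-5·0.000382317 ≈ 4.42e-09.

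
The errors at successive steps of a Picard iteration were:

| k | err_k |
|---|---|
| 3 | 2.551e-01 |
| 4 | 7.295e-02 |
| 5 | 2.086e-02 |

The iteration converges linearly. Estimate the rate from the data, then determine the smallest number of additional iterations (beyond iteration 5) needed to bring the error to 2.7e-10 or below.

Rate ρ ≈ err_5/err_4 = 2.086e-02/7.295e-02 = 0.2859.
After j more steps, err_{5+j} ≈ 2.086e-02·ρ^j; need ρ^j ≤ 2.7e-10/2.086e-02 = 1.29434e-08.
j ≥ ln(1.29434e-08)/ln(0.2859) = -18.1627/-1.25211 = 14.506.
So 15 more iterations are needed.

15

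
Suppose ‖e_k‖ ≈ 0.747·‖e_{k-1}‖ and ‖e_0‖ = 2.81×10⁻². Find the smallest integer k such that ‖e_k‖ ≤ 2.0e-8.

49

After k steps, ‖e_k‖ ≈ 2.81×10⁻²·0.747^k.
Need 0.747^k ≤ 2.0e-8/2.81×10⁻² = 7.11744e-07.
k ≥ ln(7.11744e-07)/ln(0.747) = -14.1555/-0.29169 = 48.529.
Smallest integer k = 49.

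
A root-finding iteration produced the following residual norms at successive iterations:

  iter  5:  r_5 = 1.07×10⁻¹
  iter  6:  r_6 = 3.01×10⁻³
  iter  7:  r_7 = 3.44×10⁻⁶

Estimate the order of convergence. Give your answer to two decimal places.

1.90

p ≈ ln(r_7/r_6) / ln(r_6/r_5)
  = ln(3.44×10⁻⁶/3.01×10⁻³) / ln(3.01×10⁻³/1.07×10⁻¹)
  = ln(0.00114286) / ln(0.0281308)
  = -6.77422 / -3.57089 ≈ 1.89707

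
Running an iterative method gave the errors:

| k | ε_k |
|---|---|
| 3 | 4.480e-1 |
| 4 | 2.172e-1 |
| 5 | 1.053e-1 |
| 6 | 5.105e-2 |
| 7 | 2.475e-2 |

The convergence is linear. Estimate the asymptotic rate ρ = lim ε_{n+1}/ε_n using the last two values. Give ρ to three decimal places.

0.485

ρ ≈ ε_7/ε_6 = 2.475e-2/5.105e-2 = 0.48482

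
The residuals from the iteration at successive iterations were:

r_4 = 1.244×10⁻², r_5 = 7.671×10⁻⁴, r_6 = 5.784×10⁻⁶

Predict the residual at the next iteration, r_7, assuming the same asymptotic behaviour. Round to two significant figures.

First estimate the order: p ≈ ln(r_6/r_5) / ln(r_5/r_4) = ln(5.784×10⁻⁶/7.671×10⁻⁴)/ln(7.671×10⁻⁴/1.244×10⁻²) = ln(0.00754009)/ln(0.061664) ≈ 1.7543.
Then r_7 ≈ r_6·(r_6/r_5)^p = 5.784×10⁻⁶·(0.00754009)^1.7543 = 5.784×10⁻⁶·0.000188922 ≈ 1.093e-09.

1.1e-9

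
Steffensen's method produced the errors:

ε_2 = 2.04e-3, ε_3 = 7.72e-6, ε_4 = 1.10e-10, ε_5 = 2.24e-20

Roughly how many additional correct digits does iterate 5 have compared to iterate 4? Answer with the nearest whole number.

10

Digits gained ≈ log₁₀(ε_4/ε_5) = log₁₀(1.10e-10/2.24e-20) = log₁₀(4.91071e+09) ≈ 9.691.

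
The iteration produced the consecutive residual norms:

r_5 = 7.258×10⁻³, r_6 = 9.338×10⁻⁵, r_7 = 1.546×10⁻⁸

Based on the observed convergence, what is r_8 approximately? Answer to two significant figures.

4.2e-16

First estimate the order: p ≈ ln(r_7/r_6) / ln(r_6/r_5) = ln(1.546×10⁻⁸/9.338×10⁻⁵)/ln(9.338×10⁻⁵/7.258×10⁻³) = ln(0.00016556)/ln(0.0128658) ≈ 2.0000.
Then r_8 ≈ r_7·(r_7/r_6)^p = 1.546×10⁻⁸·(0.00016556)^2.0000 = 1.546×10⁻⁸·2.74101e-08 ≈ 4.238e-16.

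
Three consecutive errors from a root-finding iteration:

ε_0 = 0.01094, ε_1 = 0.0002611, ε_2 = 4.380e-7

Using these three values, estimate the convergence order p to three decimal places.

p ≈ ln(ε_2/ε_1) / ln(ε_1/ε_0)
  = ln(4.380e-7/0.0002611) / ln(0.0002611/0.01094)
  = ln(0.00167752) / ln(0.0238665)
  = -6.390439 / -3.735279 ≈ 1.710833

1.711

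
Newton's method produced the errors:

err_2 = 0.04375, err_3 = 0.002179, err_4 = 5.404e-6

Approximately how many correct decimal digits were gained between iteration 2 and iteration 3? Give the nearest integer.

Digits gained ≈ log₁₀(err_2/err_3) = log₁₀(0.04375/0.002179) = log₁₀(20.078) ≈ 1.303.

1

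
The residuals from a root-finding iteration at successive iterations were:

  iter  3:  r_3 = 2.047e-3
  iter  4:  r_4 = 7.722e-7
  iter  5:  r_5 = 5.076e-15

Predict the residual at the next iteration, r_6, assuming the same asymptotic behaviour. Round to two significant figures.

1.4e-34

First estimate the order: p ≈ ln(r_5/r_4) / ln(r_4/r_3) = ln(5.076e-15/7.722e-7)/ln(7.722e-7/2.047e-3) = ln(6.57343e-09)/ln(0.000377235) ≈ 2.3901.
Then r_6 ≈ r_5·(r_5/r_4)^p = 5.076e-15·(6.57343e-09)^2.3901 = 5.076e-15·2.77782e-20 ≈ 1.41e-34.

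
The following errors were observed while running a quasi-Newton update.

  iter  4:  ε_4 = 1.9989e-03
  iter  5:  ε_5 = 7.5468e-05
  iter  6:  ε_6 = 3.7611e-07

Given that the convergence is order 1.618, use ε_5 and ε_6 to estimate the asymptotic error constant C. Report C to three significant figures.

C ≈ ε_6 / ε_5^1.618
  = 3.7611e-07 / (7.5468e-05)^1.618
  = 3.7611e-07 / 2.13905e-07 ≈ 1.7583

1.76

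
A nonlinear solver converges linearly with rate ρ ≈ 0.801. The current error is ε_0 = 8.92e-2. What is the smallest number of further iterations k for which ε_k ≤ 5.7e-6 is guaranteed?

After k steps, ε_k ≈ 8.92e-2·0.801^k.
Need 0.801^k ≤ 5.7e-6/8.92e-2 = 6.39013e-05.
k ≥ ln(6.39013e-05)/ln(0.801) = -9.6582/-0.22189 = 43.527.
Smallest integer k = 44.

44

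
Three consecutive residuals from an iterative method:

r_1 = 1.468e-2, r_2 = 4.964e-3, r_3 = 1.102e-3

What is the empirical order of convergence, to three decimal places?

1.388

p ≈ ln(r_3/r_2) / ln(r_2/r_1)
  = ln(1.102e-3/4.964e-3) / ln(4.964e-3/1.468e-2)
  = ln(0.221998) / ln(0.338147)
  = -1.505087 / -1.084275 ≈ 1.388104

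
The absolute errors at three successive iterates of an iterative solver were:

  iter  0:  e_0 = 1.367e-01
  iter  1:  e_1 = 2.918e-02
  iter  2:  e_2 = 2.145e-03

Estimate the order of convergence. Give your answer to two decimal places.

p ≈ ln(e_2/e_1) / ln(e_1/e_0)
  = ln(2.145e-03/2.918e-02) / ln(2.918e-02/1.367e-01)
  = ln(0.0735093) / ln(0.21346)
  = -2.61034 / -1.54431 ≈ 1.69030

1.69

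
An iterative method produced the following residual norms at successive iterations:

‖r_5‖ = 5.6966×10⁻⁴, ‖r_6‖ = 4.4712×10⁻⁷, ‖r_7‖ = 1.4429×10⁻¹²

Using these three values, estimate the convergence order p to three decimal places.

p ≈ ln(‖r_7‖/‖r_6‖) / ln(‖r_6‖/‖r_5‖)
  = ln(1.4429×10⁻¹²/4.4712×10⁻⁷) / ln(4.4712×10⁻⁷/5.6966×10⁻⁴)
  = ln(3.2271e-06) / ln(0.000784889)
  = -12.643927 / -7.149968 ≈ 1.768389

1.768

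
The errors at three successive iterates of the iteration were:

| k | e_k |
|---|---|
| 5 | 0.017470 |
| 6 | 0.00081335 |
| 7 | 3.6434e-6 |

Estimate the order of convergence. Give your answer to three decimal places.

1.763

p ≈ ln(e_7/e_6) / ln(e_6/e_5)
  = ln(3.6434e-6/0.00081335) / ln(0.00081335/0.017470)
  = ln(0.0044795) / ln(0.046557)
  = -5.408244 / -3.067078 ≈ 1.763321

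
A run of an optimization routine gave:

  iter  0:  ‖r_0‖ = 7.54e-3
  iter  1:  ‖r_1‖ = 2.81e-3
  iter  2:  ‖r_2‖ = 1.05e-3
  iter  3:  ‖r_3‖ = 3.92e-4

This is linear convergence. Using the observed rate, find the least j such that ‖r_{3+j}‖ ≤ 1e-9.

Rate ρ ≈ ‖r_3‖/‖r_2‖ = 3.92e-4/1.05e-3 = 0.3733.
After j more steps, ‖r_{3+j}‖ ≈ 3.92e-4·ρ^j; need ρ^j ≤ 1e-9/3.92e-4 = 2.55102e-06.
j ≥ ln(2.55102e-06)/ln(0.3733) = -12.8790/-0.98537 = 13.070.
So 14 more iterations are needed.

14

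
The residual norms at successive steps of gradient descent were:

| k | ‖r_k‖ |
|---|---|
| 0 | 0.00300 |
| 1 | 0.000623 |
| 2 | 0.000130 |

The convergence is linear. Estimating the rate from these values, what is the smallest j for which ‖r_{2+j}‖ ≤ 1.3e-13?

Rate ρ ≈ ‖r_2‖/‖r_1‖ = 0.000130/0.000623 = 0.2087.
After j more steps, ‖r_{2+j}‖ ≈ 0.000130·ρ^j; need ρ^j ≤ 1.3e-13/0.000130 = 1e-09.
j ≥ ln(1e-09)/ln(0.2087) = -20.7233/-1.56686 = 13.226.
So 14 more iterations are needed.

14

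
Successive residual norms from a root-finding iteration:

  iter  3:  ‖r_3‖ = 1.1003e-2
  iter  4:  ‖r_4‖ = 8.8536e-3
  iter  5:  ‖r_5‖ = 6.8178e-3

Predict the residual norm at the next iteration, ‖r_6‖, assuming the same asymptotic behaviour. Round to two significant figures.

First estimate the order: p ≈ ln(‖r_5‖/‖r_4‖) / ln(‖r_4‖/‖r_3‖) = ln(6.8178e-3/8.8536e-3)/ln(8.8536e-3/1.1003e-2) = ln(0.77006)/ln(0.804653) ≈ 1.2022.
Then ‖r_6‖ ≈ ‖r_5‖·(‖r_5‖/‖r_4‖)^p = 6.8178e-3·(0.77006)^1.2022 = 6.8178e-3·0.730432 ≈ 0.00498.

5.0e-3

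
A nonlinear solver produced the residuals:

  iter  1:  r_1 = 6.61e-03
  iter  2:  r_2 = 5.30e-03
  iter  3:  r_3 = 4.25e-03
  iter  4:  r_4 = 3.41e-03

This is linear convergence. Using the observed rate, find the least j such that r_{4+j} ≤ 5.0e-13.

103

Rate ρ ≈ r_4/r_3 = 3.41e-03/4.25e-03 = 0.8024.
After j more steps, r_{4+j} ≈ 3.41e-03·ρ^j; need ρ^j ≤ 5.0e-13/3.41e-03 = 1.46628e-10.
j ≥ ln(1.46628e-10)/ln(0.8024) = -22.6431/-0.22015 = 102.853.
So 103 more iterations are needed.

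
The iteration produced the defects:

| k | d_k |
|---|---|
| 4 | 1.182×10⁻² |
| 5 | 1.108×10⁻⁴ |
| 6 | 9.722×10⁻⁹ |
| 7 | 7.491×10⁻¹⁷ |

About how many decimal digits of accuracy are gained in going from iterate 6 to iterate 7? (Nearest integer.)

Digits gained ≈ log₁₀(d_6/d_7) = log₁₀(9.722×10⁻⁹/7.491×10⁻¹⁷) = log₁₀(1.29782e+08) ≈ 8.113.

8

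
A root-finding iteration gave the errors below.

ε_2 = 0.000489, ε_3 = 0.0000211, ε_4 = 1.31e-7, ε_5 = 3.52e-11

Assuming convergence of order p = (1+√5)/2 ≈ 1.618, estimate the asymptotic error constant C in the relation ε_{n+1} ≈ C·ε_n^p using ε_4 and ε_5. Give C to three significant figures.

4.82

C ≈ ε_5 / ε_4^1.618
  = 3.52e-11 / (1.31e-7)^1.618
  = 3.52e-11 / 7.3071e-12 ≈ 4.8172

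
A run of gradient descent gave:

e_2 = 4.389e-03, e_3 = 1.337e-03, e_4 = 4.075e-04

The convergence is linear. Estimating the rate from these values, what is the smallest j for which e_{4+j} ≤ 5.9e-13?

Rate ρ ≈ e_4/e_3 = 4.075e-04/1.337e-03 = 0.3048.
After j more steps, e_{4+j} ≈ 4.075e-04·ρ^j; need ρ^j ≤ 5.9e-13/4.075e-04 = 1.44785e-09.
j ≥ ln(1.44785e-09)/ln(0.3048) = -20.3532/-1.18810 = 17.131.
So 18 more iterations are needed.

18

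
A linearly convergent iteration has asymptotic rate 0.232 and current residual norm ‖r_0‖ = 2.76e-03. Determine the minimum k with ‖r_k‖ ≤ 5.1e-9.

After k steps, ‖r_k‖ ≈ 2.76e-03·0.232^k.
Need 0.232^k ≤ 5.1e-9/2.76e-03 = 1.84783e-06.
k ≥ ln(1.84783e-06)/ln(0.232) = -13.2015/-1.46102 = 9.036.
Smallest integer k = 10.

10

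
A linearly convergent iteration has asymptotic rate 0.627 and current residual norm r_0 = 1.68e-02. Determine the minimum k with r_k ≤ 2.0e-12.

After k steps, r_k ≈ 1.68e-02·0.627^k.
Need 0.627^k ≤ 2.0e-12/1.68e-02 = 1.19048e-10.
k ≥ ln(1.19048e-10)/ln(0.627) = -22.8515/-0.46681 = 48.952.
Smallest integer k = 49.

49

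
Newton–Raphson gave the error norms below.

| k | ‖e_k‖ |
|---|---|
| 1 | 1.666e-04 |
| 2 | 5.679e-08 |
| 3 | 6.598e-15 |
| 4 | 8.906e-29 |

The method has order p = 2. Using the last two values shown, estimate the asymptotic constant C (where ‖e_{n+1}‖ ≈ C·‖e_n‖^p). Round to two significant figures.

C ≈ ‖e_4‖ / ‖e_3‖^2
  = 8.906e-29 / (6.598e-15)^2
  = 8.906e-29 / 4.35336e-29 ≈ 2.0458

2.0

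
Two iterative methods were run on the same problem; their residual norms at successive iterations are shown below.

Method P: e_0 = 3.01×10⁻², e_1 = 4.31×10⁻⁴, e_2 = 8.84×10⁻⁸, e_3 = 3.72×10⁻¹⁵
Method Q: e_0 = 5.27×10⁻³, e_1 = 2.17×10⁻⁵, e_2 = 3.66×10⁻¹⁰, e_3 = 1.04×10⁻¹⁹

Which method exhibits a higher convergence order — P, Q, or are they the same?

Method P: p ≈ ln(3.72×10⁻¹⁵/8.84×10⁻⁸)/ln(8.84×10⁻⁸/4.31×10⁻⁴) ≈ 2.00.
Method Q: p ≈ ln(1.04×10⁻¹⁹/3.66×10⁻¹⁰)/ln(3.66×10⁻¹⁰/2.17×10⁻⁵) ≈ 2.00.
Both orders ≈ 2.0 — effectively the same.

same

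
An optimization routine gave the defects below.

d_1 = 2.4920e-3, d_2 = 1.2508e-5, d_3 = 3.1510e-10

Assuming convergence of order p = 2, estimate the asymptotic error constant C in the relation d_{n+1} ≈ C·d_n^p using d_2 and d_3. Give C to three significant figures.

2.01

C ≈ d_3 / d_2^2
  = 3.1510e-10 / (1.2508e-5)^2
  = 3.1510e-10 / 1.5645e-10 ≈ 2.0141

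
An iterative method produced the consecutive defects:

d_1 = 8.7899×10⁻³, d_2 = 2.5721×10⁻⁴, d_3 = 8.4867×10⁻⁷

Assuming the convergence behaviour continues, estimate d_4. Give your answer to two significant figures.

First estimate the order: p ≈ ln(d_3/d_2) / ln(d_2/d_1) = ln(8.4867×10⁻⁷/2.5721×10⁻⁴)/ln(2.5721×10⁻⁴/8.7899×10⁻³) = ln(0.00329952)/ln(0.029262) ≈ 1.6180.
Then d_4 ≈ d_3·(d_3/d_2)^p = 8.4867×10⁻⁷·(0.00329952)^1.6180 = 8.4867×10⁻⁷·9.65725e-05 ≈ 8.196e-11.

8.2e-11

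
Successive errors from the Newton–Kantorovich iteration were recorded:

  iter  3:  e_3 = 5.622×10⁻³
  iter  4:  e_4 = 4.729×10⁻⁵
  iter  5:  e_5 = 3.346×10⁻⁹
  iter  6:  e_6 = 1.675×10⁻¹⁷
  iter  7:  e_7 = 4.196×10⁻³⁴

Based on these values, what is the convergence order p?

2

Consecutive ratios: e_7/e_6 = 4.196×10⁻³⁴/1.675×10⁻¹⁷ = 2.50507e-17, e_6/e_5 = 1.675×10⁻¹⁷/3.346×10⁻⁹ = 5.00598e-09.
p ≈ ln(2.50507e-17)/ln(5.00598e-09) = -38.2256/-19.1126 ≈ 2.00.
So the convergence is quadratic (order 2).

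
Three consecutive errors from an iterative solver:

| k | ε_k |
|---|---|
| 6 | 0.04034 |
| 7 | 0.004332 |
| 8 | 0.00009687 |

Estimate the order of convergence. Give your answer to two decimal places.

p ≈ ln(ε_8/ε_7) / ln(ε_7/ε_6)
  = ln(0.00009687/0.004332) / ln(0.004332/0.04034)
  = ln(0.0223615) / ln(0.107387)
  = -3.80041 / -2.23132 ≈ 1.70321

1.70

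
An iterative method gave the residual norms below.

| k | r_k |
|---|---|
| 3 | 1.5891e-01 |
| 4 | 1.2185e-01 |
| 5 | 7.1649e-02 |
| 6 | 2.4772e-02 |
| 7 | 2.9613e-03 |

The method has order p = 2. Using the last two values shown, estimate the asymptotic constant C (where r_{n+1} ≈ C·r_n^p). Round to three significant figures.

4.83

C ≈ r_7 / r_6^2
  = 2.9613e-03 / (2.4772e-02)^2
  = 2.9613e-03 / 0.000613652 ≈ 4.8257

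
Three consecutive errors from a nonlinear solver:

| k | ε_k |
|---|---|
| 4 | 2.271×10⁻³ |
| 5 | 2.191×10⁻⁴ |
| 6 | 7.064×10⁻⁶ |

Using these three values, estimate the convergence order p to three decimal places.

p ≈ ln(ε_6/ε_5) / ln(ε_5/ε_4)
  = ln(7.064×10⁻⁶/2.191×10⁻⁴) / ln(2.191×10⁻⁴/2.271×10⁻³)
  = ln(0.032241) / ln(0.0964773)
  = -3.434516 / -2.338448 ≈ 1.468716

1.469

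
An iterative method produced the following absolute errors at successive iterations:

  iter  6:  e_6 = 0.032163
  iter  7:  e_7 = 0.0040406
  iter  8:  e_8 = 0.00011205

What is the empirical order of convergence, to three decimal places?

p ≈ ln(e_8/e_7) / ln(e_7/e_6)
  = ln(0.00011205/0.0040406) / ln(0.0040406/0.032163)
  = ln(0.027731) / ln(0.125629)
  = -3.585204 / -2.074422 ≈ 1.728291

1.728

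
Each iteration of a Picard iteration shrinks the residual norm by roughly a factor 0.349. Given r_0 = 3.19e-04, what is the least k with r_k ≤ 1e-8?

After k steps, r_k ≈ 3.19e-04·0.349^k.
Need 0.349^k ≤ 1e-8/3.19e-04 = 3.1348e-05.
k ≥ ln(3.1348e-05)/ln(0.349) = -10.3704/-1.05268 = 9.851.
Smallest integer k = 10.

10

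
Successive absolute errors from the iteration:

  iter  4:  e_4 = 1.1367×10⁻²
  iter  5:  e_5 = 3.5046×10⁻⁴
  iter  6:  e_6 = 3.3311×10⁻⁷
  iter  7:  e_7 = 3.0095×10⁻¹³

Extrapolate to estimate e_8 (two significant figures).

2.5e-25

First estimate the order: p ≈ ln(e_7/e_6) / ln(e_6/e_5) = ln(3.0095×10⁻¹³/3.3311×10⁻⁷)/ln(3.3311×10⁻⁷/3.5046×10⁻⁴) = ln(9.03455e-07)/ln(0.000950494) ≈ 2.0000.
Then e_8 ≈ e_7·(e_7/e_6)^p = 3.0095×10⁻¹³·(9.03455e-07)^2.0000 = 3.0095×10⁻¹³·8.16231e-13 ≈ 2.456e-25.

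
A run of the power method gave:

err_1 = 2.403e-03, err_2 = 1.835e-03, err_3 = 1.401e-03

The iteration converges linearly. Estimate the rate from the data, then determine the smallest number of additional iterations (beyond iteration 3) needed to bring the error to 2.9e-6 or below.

Rate ρ ≈ err_3/err_2 = 1.401e-03/1.835e-03 = 0.7635.
After j more steps, err_{3+j} ≈ 1.401e-03·ρ^j; need ρ^j ≤ 2.9e-6/1.401e-03 = 0.00206995.
j ≥ ln(0.00206995)/ln(0.7635) = -6.1802/-0.26984 = 22.903.
So 23 more iterations are needed.

23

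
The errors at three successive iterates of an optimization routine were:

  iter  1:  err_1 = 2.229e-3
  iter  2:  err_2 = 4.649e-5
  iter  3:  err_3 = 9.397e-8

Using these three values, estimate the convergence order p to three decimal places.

1.603

p ≈ ln(err_3/err_2) / ln(err_2/err_1)
  = ln(9.397e-8/4.649e-5) / ln(4.649e-5/2.229e-3)
  = ln(0.00202129) / ln(0.0208569)
  = -6.204019 / -3.870070 ≈ 1.603077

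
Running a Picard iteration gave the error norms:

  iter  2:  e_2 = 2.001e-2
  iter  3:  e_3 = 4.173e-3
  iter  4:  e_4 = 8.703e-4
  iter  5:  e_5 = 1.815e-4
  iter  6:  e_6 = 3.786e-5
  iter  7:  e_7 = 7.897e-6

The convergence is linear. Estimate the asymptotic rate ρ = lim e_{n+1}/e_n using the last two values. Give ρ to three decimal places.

ρ ≈ e_7/e_6 = 7.897e-6/3.786e-5 = 0.20858

0.209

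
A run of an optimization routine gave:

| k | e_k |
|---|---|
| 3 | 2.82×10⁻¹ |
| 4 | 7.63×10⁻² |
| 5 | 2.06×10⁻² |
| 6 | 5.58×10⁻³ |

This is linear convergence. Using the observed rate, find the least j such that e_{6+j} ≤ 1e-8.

11

Rate ρ ≈ e_6/e_5 = 5.58×10⁻³/2.06×10⁻² = 0.2709.
After j more steps, e_{6+j} ≈ 5.58×10⁻³·ρ^j; need ρ^j ≤ 1e-8/5.58×10⁻³ = 1.79211e-06.
j ≥ ln(1.79211e-06)/ln(0.2709) = -13.2321/-1.30601 = 10.132.
So 11 more iterations are needed.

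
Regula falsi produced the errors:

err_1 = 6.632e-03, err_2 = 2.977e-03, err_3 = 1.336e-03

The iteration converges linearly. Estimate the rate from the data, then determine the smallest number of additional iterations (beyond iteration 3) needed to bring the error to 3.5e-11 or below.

Rate ρ ≈ err_3/err_2 = 1.336e-03/2.977e-03 = 0.4488.
After j more steps, err_{3+j} ≈ 1.336e-03·ρ^j; need ρ^j ≤ 3.5e-11/1.336e-03 = 2.61976e-08.
j ≥ ln(2.61976e-08)/ln(0.4488) = -17.4576/-0.80118 = 21.790.
So 22 more iterations are needed.

22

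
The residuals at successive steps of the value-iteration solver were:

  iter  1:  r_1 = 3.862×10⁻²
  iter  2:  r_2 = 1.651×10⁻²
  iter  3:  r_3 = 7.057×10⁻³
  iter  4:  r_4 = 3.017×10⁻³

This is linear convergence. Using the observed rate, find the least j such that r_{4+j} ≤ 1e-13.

Rate ρ ≈ r_4/r_3 = 3.017×10⁻³/7.057×10⁻³ = 0.4275.
After j more steps, r_{4+j} ≈ 3.017×10⁻³·ρ^j; need ρ^j ≤ 1e-13/3.017×10⁻³ = 3.31455e-11.
j ≥ ln(3.31455e-11)/ln(0.4275) = -24.1301/-0.84980 = 28.395.
So 29 more iterations are needed.

29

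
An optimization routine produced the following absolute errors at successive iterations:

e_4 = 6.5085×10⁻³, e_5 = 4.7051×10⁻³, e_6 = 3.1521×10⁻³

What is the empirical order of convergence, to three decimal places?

p ≈ ln(e_6/e_5) / ln(e_5/e_4)
  = ln(3.1521×10⁻³/4.7051×10⁻³) / ln(4.7051×10⁻³/6.5085×10⁻³)
  = ln(0.669933) / ln(0.722916)
  = -0.400578 / -0.324462 ≈ 1.234591

1.235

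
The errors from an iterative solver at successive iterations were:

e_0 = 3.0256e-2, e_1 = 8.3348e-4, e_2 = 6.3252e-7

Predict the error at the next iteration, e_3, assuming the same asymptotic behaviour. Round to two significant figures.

First estimate the order: p ≈ ln(e_2/e_1) / ln(e_1/e_0) = ln(6.3252e-7/8.3348e-4)/ln(8.3348e-4/3.0256e-2) = ln(0.00075889)/ln(0.0275476) ≈ 2.0000.
Then e_3 ≈ e_2·(e_2/e_1)^p = 6.3252e-7·(0.00075889)^2.0000 = 6.3252e-7·5.75914e-07 ≈ 3.643e-13.

3.6e-13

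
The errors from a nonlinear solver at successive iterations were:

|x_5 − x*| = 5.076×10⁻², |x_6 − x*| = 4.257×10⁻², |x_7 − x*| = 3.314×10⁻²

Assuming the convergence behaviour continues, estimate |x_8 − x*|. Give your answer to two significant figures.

2.3e-2

First estimate the order: p ≈ ln(|x_7 − x*|/|x_6 − x*|) / ln(|x_6 − x*|/|x_5 − x*|) = ln(3.314×10⁻²/4.257×10⁻²)/ln(4.257×10⁻²/5.076×10⁻²) = ln(0.778482)/ln(0.838652) ≈ 1.4231.
Then |x_8 − x*| ≈ |x_7 − x*|·(|x_7 − x*|/|x_6 − x*|)^p = 3.314×10⁻²·(0.778482)^1.4231 = 3.314×10⁻²·0.700222 ≈ 0.02321.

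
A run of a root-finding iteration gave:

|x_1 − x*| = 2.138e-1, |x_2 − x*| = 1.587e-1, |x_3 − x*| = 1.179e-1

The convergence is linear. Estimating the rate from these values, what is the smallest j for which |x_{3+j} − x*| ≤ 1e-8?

Rate ρ ≈ |x_3 − x*|/|x_2 − x*| = 1.179e-1/1.587e-1 = 0.7429.
After j more steps, |x_{3+j} − x*| ≈ 1.179e-1·ρ^j; need ρ^j ≤ 1e-8/1.179e-1 = 8.48176e-08.
j ≥ ln(8.48176e-08)/ln(0.7429) = -16.2828/-0.29719 = 54.789.
So 55 more iterations are needed.

55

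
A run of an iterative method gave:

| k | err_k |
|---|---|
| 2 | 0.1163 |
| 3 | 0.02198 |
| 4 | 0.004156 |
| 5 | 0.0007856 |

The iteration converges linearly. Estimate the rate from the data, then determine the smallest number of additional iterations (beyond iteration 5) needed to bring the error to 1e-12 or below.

Rate ρ ≈ err_5/err_4 = 0.0007856/0.004156 = 0.1890.
After j more steps, err_{5+j} ≈ 0.0007856·ρ^j; need ρ^j ≤ 1e-12/0.0007856 = 1.27291e-09.
j ≥ ln(1.27291e-09)/ln(0.1890) = -20.4820/-1.66601 = 12.294.
So 13 more iterations are needed.

13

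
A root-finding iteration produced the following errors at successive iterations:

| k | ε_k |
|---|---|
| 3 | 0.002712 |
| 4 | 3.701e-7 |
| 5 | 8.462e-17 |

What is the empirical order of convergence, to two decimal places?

p ≈ ln(ε_5/ε_4) / ln(ε_4/ε_3)
  = ln(8.462e-17/3.701e-7) / ln(3.701e-7/0.002712)
  = ln(2.28641e-10) / ln(0.000136468)
  = -22.19887 / -8.89942 ≈ 2.49442

2.49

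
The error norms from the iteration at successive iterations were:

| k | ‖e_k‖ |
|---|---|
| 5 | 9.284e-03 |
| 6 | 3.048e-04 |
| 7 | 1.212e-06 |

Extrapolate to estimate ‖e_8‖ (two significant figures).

First estimate the order: p ≈ ln(‖e_7‖/‖e_6‖) / ln(‖e_6‖/‖e_5‖) = ln(1.212e-06/3.048e-04)/ln(3.048e-04/9.284e-03) = ln(0.00397638)/ln(0.0328307) ≈ 1.6179.
Then ‖e_8‖ ≈ ‖e_7‖·(‖e_7‖/‖e_6‖)^p = 1.212e-06·(0.00397638)^1.6179 = 1.212e-06·0.000130681 ≈ 1.584e-10.

1.6e-10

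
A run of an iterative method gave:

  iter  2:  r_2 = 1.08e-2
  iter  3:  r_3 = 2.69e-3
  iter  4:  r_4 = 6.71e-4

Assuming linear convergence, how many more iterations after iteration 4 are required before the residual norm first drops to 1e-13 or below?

17

Rate ρ ≈ r_4/r_3 = 6.71e-4/2.69e-3 = 0.2494.
After j more steps, r_{4+j} ≈ 6.71e-4·ρ^j; need ρ^j ≤ 1e-13/6.71e-4 = 1.49031e-10.
j ≥ ln(1.49031e-10)/ln(0.2494) = -22.6269/-1.38870 = 16.294.
So 17 more iterations are needed.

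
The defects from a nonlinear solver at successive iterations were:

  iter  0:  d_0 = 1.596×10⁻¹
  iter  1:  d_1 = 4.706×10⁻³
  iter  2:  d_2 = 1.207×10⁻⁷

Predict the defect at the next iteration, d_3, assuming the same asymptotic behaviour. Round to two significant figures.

2.0e-21

First estimate the order: p ≈ ln(d_2/d_1) / ln(d_1/d_0) = ln(1.207×10⁻⁷/4.706×10⁻³)/ln(4.706×10⁻³/1.596×10⁻¹) = ln(2.56481e-05)/ln(0.0294862) ≈ 2.9999.
Then d_3 ≈ d_2·(d_2/d_1)^p = 1.207×10⁻⁷·(2.56481e-05)^2.9999 = 1.207×10⁻⁷·1.68898e-14 ≈ 2.039e-21.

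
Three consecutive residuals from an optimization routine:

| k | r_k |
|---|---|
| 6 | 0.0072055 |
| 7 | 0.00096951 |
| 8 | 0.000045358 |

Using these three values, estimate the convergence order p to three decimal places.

p ≈ ln(r_8/r_7) / ln(r_7/r_6)
  = ln(0.000045358/0.00096951) / ln(0.00096951/0.0072055)
  = ln(0.0467845) / ln(0.134551)
  = -3.062203 / -2.005812 ≈ 1.526665

1.527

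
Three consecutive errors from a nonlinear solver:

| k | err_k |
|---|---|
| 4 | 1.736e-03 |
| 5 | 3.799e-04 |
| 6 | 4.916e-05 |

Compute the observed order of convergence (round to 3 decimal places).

1.346

p ≈ ln(err_6/err_5) / ln(err_5/err_4)
  = ln(4.916e-05/3.799e-04) / ln(3.799e-04/1.736e-03)
  = ln(0.129402) / ln(0.218836)
  = -2.044831 / -1.519433 ≈ 1.345786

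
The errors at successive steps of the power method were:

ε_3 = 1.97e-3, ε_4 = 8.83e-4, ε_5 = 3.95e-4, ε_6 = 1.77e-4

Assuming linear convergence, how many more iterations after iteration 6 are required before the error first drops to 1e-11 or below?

21

Rate ρ ≈ ε_6/ε_5 = 1.77e-4/3.95e-4 = 0.4481.
After j more steps, ε_{6+j} ≈ 1.77e-4·ρ^j; need ρ^j ≤ 1e-11/1.77e-4 = 5.64972e-08.
j ≥ ln(5.64972e-08)/ln(0.4481) = -16.6891/-0.80274 = 20.790.
So 21 more iterations are needed.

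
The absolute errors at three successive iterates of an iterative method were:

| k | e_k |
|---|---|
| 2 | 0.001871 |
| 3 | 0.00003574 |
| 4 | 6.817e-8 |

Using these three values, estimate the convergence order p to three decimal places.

p ≈ ln(e_4/e_3) / ln(e_3/e_2)
  = ln(6.817e-8/0.00003574) / ln(0.00003574/0.001871)
  = ln(0.00190739) / ln(0.0191021)
  = -6.262019 / -3.957957 ≈ 1.582134

1.582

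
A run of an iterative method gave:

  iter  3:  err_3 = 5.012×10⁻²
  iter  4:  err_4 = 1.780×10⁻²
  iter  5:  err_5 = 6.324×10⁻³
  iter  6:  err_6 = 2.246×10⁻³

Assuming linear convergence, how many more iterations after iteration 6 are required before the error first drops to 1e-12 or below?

21

Rate ρ ≈ err_6/err_5 = 2.246×10⁻³/6.324×10⁻³ = 0.3552.
After j more steps, err_{6+j} ≈ 2.246×10⁻³·ρ^j; need ρ^j ≤ 1e-12/2.246×10⁻³ = 4.45236e-10.
j ≥ ln(4.45236e-10)/ln(0.3552) = -21.5324/-1.03507 = 20.803.
So 21 more iterations are needed.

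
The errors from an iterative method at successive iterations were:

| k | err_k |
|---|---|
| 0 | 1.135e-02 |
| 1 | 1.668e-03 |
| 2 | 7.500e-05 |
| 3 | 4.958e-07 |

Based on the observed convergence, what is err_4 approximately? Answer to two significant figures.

First estimate the order: p ≈ ln(err_3/err_2) / ln(err_2/err_1) = ln(4.958e-07/7.500e-05)/ln(7.500e-05/1.668e-03) = ln(0.00661067)/ln(0.044964) ≈ 1.6181.
Then err_4 ≈ err_3·(err_3/err_2)^p = 4.958e-07·(0.00661067)^1.6181 = 4.958e-07·0.000297125 ≈ 1.473e-10.

1.5e-10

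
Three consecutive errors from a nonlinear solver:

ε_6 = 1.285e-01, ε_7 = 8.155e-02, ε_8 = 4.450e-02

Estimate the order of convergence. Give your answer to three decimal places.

p ≈ ln(ε_8/ε_7) / ln(ε_7/ε_6)
  = ln(4.450e-02/8.155e-02) / ln(8.155e-02/1.285e-01)
  = ln(0.545677) / ln(0.63463)
  = -0.605728 / -0.454713 ≈ 1.332111

1.332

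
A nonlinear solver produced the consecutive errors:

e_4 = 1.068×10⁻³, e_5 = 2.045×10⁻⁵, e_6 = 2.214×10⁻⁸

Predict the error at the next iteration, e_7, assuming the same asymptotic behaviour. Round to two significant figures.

1.7e-13

First estimate the order: p ≈ ln(e_6/e_5) / ln(e_5/e_4) = ln(2.214×10⁻⁸/2.045×10⁻⁵)/ln(2.045×10⁻⁵/1.068×10⁻³) = ln(0.00108264)/ln(0.0191479) ≈ 1.7263.
Then e_7 ≈ e_6·(e_6/e_5)^p = 2.214×10⁻⁸·(0.00108264)^1.7263 = 2.214×10⁻⁸·7.59679e-06 ≈ 1.682e-13.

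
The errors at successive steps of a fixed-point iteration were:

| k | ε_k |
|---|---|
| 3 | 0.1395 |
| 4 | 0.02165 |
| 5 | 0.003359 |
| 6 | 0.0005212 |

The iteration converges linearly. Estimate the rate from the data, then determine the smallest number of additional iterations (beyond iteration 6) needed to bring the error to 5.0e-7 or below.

4

Rate ρ ≈ ε_6/ε_5 = 0.0005212/0.003359 = 0.1552.
After j more steps, ε_{6+j} ≈ 0.0005212·ρ^j; need ρ^j ≤ 5.0e-7/0.0005212 = 0.000959325.
j ≥ ln(0.000959325)/ln(0.1552) = -6.9493/-1.86304 = 3.730.
So 4 more iterations are needed.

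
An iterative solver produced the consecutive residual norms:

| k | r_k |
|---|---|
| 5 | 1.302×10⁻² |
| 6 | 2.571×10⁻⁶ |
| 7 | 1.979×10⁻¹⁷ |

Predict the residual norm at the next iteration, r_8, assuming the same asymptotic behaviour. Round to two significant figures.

First estimate the order: p ≈ ln(r_7/r_6) / ln(r_6/r_5) = ln(1.979×10⁻¹⁷/2.571×10⁻⁶)/ln(2.571×10⁻⁶/1.302×10⁻²) = ln(7.69739e-12)/ln(0.000197465) ≈ 3.0000.
Then r_8 ≈ r_7·(r_7/r_6)^p = 1.979×10⁻¹⁷·(7.69739e-12)^3.0000 = 1.979×10⁻¹⁷·4.56069e-34 ≈ 9.026e-51.

9.0e-51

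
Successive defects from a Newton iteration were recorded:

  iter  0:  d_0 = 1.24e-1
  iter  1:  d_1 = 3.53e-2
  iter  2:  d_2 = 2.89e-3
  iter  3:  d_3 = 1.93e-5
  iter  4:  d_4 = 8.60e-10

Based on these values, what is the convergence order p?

2

Consecutive ratios: d_4/d_3 = 8.60e-10/1.93e-5 = 4.45596e-05, d_3/d_2 = 1.93e-5/2.89e-3 = 0.0066782.
p ≈ ln(4.45596e-05)/ln(0.0066782) = -10.0187/-5.0089 ≈ 2.00.
So the convergence is quadratic (order 2).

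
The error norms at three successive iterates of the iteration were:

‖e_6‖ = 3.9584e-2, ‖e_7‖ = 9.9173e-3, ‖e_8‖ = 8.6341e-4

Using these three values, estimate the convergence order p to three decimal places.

p ≈ ln(‖e_8‖/‖e_7‖) / ln(‖e_7‖/‖e_6‖)
  = ln(8.6341e-4/9.9173e-3) / ln(9.9173e-3/3.9584e-2)
  = ln(0.087061) / ln(0.250538)
  = -2.441146 / -1.384145 ≈ 1.763649

1.764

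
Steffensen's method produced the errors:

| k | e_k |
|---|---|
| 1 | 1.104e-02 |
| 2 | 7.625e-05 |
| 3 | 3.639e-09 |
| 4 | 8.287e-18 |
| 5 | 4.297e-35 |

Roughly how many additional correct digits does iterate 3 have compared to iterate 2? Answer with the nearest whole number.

4

Digits gained ≈ log₁₀(e_2/e_3) = log₁₀(7.625e-05/3.639e-09) = log₁₀(20953.6) ≈ 4.321.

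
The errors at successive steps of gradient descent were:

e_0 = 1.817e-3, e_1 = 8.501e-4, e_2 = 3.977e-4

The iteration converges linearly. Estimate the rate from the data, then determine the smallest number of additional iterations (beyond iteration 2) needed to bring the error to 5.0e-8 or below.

12

Rate ρ ≈ e_2/e_1 = 3.977e-4/8.501e-4 = 0.4678.
After j more steps, e_{2+j} ≈ 3.977e-4·ρ^j; need ρ^j ≤ 5.0e-8/3.977e-4 = 0.000125723.
j ≥ ln(0.000125723)/ln(0.4678) = -8.9814/-0.75971 = 11.822.
So 12 more iterations are needed.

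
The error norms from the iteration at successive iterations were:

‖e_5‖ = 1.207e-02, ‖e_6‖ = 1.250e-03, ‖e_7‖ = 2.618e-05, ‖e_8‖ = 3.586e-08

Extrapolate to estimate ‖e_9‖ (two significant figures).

4.7e-13

First estimate the order: p ≈ ln(‖e_8‖/‖e_7‖) / ln(‖e_7‖/‖e_6‖) = ln(3.586e-08/2.618e-05)/ln(2.618e-05/1.250e-03) = ln(0.00136975)/ln(0.020944) ≈ 1.7055.
Then ‖e_9‖ ≈ ‖e_8‖·(‖e_8‖/‖e_7‖)^p = 3.586e-08·(0.00136975)^1.7055 = 3.586e-08·1.3078e-05 ≈ 4.69e-13.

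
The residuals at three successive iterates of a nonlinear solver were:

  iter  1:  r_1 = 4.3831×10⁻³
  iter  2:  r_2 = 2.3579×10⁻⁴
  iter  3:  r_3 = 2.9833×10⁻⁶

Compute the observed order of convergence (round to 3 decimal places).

1.495

p ≈ ln(r_3/r_2) / ln(r_2/r_1)
  = ln(2.9833×10⁻⁶/2.3579×10⁻⁴) / ln(2.3579×10⁻⁴/4.3831×10⁻³)
  = ln(0.0126524) / ln(0.0537953)
  = -4.369908 / -2.922569 ≈ 1.495228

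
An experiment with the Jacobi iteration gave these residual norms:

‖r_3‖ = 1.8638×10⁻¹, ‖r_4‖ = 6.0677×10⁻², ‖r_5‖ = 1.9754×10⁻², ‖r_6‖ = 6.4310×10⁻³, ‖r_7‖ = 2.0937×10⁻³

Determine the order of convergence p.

Consecutive ratios: ‖r_7‖/‖r_6‖ = 2.0937×10⁻³/6.4310×10⁻³ = 0.325564, ‖r_6‖/‖r_5‖ = 6.4310×10⁻³/1.9754×10⁻² = 0.325554.
p ≈ ln(0.325564)/ln(0.325554) = -1.1222/-1.1222 ≈ 1.00.
So the convergence is linear (order 1).

1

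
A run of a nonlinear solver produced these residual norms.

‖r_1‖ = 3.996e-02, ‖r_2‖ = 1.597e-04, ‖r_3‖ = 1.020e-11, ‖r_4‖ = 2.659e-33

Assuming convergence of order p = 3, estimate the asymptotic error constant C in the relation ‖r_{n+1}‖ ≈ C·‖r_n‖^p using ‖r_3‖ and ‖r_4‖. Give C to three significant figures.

C ≈ ‖r_4‖ / ‖r_3‖^3
  = 2.659e-33 / (1.020e-11)^3
  = 2.659e-33 / 1.06121e-33 ≈ 2.5056

2.51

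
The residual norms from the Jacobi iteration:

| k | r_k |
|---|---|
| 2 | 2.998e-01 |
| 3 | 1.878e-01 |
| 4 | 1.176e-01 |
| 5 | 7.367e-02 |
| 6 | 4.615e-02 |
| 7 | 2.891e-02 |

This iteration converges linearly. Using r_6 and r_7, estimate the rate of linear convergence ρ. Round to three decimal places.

0.626

ρ ≈ r_7/r_6 = 2.891e-02/4.615e-02 = 0.62644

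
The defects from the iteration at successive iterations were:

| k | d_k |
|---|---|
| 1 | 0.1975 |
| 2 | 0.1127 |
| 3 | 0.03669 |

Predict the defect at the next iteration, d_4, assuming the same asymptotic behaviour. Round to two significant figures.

First estimate the order: p ≈ ln(d_3/d_2) / ln(d_2/d_1) = ln(0.03669/0.1127)/ln(0.1127/0.1975) = ln(0.325555)/ln(0.570633) ≈ 2.0004.
Then d_4 ≈ d_3·(d_3/d_2)^p = 0.03669·(0.325555)^2.0004 = 0.03669·0.105938 ≈ 0.003887.

3.9e-3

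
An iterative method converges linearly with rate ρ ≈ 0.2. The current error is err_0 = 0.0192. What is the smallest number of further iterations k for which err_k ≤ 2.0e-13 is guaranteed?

16

After k steps, err_k ≈ 0.0192·0.2^k.
Need 0.2^k ≤ 2.0e-13/0.0192 = 1.04167e-11.
k ≥ ln(1.04167e-11)/ln(0.2) = -25.2876/-1.60944 = 15.712.
Smallest integer k = 16.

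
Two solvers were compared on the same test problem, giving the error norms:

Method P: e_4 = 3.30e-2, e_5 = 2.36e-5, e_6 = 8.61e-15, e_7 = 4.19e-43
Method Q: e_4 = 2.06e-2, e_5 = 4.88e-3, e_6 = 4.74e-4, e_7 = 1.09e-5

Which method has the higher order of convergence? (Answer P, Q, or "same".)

Method P: p ≈ ln(4.19e-43/8.61e-15)/ln(8.61e-15/2.36e-5) ≈ 3.00.
Method Q: p ≈ ln(1.09e-5/4.74e-4)/ln(4.74e-4/4.88e-3) ≈ 1.62.
Method P has the higher order (≈3.0 vs ≈1.6).

P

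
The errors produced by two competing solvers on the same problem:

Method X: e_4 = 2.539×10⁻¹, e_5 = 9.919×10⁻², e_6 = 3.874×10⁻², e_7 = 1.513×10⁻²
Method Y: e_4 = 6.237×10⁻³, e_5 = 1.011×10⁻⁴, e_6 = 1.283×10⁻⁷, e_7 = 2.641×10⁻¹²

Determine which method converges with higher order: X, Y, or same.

Y

Method X: p ≈ ln(1.513×10⁻²/3.874×10⁻²)/ln(3.874×10⁻²/9.919×10⁻²) ≈ 1.00.
Method Y: p ≈ ln(2.641×10⁻¹²/1.283×10⁻⁷)/ln(1.283×10⁻⁷/1.011×10⁻⁴) ≈ 1.62.
Method Y has the higher order (≈1.6 vs ≈1.0).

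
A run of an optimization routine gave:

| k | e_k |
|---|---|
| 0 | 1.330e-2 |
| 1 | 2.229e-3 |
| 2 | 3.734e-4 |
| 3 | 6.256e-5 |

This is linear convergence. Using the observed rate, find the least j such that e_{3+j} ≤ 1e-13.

Rate ρ ≈ e_3/e_2 = 6.256e-5/3.734e-4 = 0.1675.
After j more steps, e_{3+j} ≈ 6.256e-5·ρ^j; need ρ^j ≤ 1e-13/6.256e-5 = 1.59847e-09.
j ≥ ln(1.59847e-09)/ln(0.1675) = -20.2542/-1.78677 = 11.336.
So 12 more iterations are needed.

12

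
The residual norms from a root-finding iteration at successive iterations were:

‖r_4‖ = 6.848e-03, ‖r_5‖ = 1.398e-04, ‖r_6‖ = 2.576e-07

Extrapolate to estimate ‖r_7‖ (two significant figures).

First estimate the order: p ≈ ln(‖r_6‖/‖r_5‖) / ln(‖r_5‖/‖r_4‖) = ln(2.576e-07/1.398e-04)/ln(1.398e-04/6.848e-03) = ln(0.00184263)/ln(0.0204147) ≈ 1.6180.
Then ‖r_7‖ ≈ ‖r_6‖·(‖r_6‖/‖r_5‖)^p = 2.576e-07·(0.00184263)^1.6180 = 2.576e-07·3.76252e-05 ≈ 9.692e-12.

9.7e-12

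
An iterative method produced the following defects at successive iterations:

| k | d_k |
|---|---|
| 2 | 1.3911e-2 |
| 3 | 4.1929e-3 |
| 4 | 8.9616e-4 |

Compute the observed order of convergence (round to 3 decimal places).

1.287

p ≈ ln(d_4/d_3) / ln(d_3/d_2)
  = ln(8.9616e-4/4.1929e-3) / ln(4.1929e-3/1.3911e-2)
  = ln(0.213733) / ln(0.301409)
  = -1.543028 / -1.199287 ≈ 1.286621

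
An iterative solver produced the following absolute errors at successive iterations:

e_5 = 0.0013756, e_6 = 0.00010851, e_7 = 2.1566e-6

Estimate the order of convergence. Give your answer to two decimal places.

p ≈ ln(e_7/e_6) / ln(e_6/e_5)
  = ln(2.1566e-6/0.00010851) / ln(0.00010851/0.0013756)
  = ln(0.0198747) / ln(0.0788819)
  = -3.91831 / -2.53980 ≈ 1.54276

1.54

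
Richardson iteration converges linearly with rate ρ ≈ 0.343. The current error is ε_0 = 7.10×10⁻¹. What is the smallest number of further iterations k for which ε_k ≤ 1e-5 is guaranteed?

11

After k steps, ε_k ≈ 7.10×10⁻¹·0.343^k.
Need 0.343^k ≤ 1e-5/7.10×10⁻¹ = 1.40845e-05.
k ≥ ln(1.40845e-05)/ln(0.343) = -11.1704/-1.07002 = 10.439.
Smallest integer k = 11.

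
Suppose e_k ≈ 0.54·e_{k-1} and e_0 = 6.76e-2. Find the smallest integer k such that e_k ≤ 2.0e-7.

After k steps, e_k ≈ 6.76e-2·0.54^k.
Need 0.54^k ≤ 2.0e-7/6.76e-2 = 2.95858e-06.
k ≥ ln(2.95858e-06)/ln(0.54) = -12.7308/-0.61619 = 20.661.
Smallest integer k = 21.

21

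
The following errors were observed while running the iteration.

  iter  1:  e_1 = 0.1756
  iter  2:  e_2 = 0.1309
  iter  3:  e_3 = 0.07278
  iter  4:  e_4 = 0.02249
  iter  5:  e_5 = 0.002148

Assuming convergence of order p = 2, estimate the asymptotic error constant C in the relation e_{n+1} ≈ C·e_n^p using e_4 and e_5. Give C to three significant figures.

C ≈ e_5 / e_4^2
  = 0.002148 / (0.02249)^2
  = 0.002148 / 0.0005058 ≈ 4.2467

4.25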